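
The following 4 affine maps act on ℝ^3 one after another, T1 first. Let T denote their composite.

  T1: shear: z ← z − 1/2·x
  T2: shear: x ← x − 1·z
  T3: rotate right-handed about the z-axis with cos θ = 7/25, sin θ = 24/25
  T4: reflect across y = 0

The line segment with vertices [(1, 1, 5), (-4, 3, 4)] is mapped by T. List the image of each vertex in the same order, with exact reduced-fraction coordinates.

T1 shear: z ← z − 1/2·x: (1, 1, 5) → (1, 1, 9/2); (-4, 3, 4) → (-4, 3, 6)
T2 shear: x ← x − 1·z: (1, 1, 9/2) → (-7/2, 1, 9/2); (-4, 3, 6) → (-10, 3, 6)
T3 rotate right-handed about the z-axis with cos θ = 7/25, sin θ = 24/25: (-7/2, 1, 9/2) → (-97/50, -77/25, 9/2); (-10, 3, 6) → (-142/25, -219/25, 6)
T4 reflect across y = 0: (-97/50, -77/25, 9/2) → (-97/50, 77/25, 9/2); (-142/25, -219/25, 6) → (-142/25, 219/25, 6)

image vertices: (-97/50, 77/25, 9/2), (-142/25, 219/25, 6)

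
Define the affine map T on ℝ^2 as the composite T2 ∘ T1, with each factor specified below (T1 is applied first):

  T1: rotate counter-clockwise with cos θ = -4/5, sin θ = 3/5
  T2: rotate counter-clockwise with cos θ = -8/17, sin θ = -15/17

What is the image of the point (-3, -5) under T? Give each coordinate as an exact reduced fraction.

T1 rotate counter-clockwise with cos θ = -4/5, sin θ = 3/5: (-3, -5) → (27/5, 11/5)
T2 rotate counter-clockwise with cos θ = -8/17, sin θ = -15/17: (27/5, 11/5) → (-3/5, -29/5)

T(p) = (-3/5, -29/5)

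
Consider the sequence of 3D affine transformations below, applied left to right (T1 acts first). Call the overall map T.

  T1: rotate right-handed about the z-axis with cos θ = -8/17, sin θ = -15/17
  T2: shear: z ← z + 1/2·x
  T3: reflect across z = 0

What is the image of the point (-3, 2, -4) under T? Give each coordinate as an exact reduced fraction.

T1 rotate right-handed about the z-axis with cos θ = -8/17, sin θ = -15/17: (-3, 2, -4) → (54/17, 29/17, -4)
T2 shear: z ← z + 1/2·x: (54/17, 29/17, -4) → (54/17, 29/17, -41/17)
T3 reflect across z = 0: (54/17, 29/17, -41/17) → (54/17, 29/17, 41/17)

T(p) = (54/17, 29/17, 41/17)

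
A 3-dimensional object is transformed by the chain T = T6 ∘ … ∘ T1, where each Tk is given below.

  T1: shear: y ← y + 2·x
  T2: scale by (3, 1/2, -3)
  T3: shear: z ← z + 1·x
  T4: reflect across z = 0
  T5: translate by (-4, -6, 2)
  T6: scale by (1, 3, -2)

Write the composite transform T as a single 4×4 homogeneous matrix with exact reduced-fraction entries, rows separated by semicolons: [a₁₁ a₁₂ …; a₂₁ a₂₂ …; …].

T1 = [1 0 0 0; 2 1 0 0; 0 0 1 0; 0 0 0 1]
T2·T1 = [3 0 0 0; 1 1/2 0 0; 0 0 -3 0; 0 0 0 1]
T3·…·T1 = [3 0 0 0; 1 1/2 0 0; 3 0 -3 0; 0 0 0 1]
T4·…·T1 = [3 0 0 0; 1 1/2 0 0; -3 0 3 0; 0 0 0 1]
T5·…·T1 = [3 0 0 -4; 1 1/2 0 -6; -3 0 3 2; 0 0 0 1]
T6·…·T1 = [3 0 0 -4; 3 3/2 0 -18; 6 0 -6 -4; 0 0 0 1]

T = [3 0 0 -4; 3 3/2 0 -18; 6 0 -6 -4; 0 0 0 1]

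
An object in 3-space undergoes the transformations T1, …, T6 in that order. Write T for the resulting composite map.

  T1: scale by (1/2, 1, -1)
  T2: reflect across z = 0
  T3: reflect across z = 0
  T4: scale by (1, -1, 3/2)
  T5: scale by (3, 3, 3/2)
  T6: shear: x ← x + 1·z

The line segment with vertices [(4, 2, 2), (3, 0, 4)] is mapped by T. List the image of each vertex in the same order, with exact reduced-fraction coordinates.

T1 scale by (1/2, 1, -1): (4, 2, 2) → (2, 2, -2); (3, 0, 4) → (3/2, 0, -4)
T2 reflect across z = 0: (2, 2, -2) → (2, 2, 2); (3/2, 0, -4) → (3/2, 0, 4)
T3 reflect across z = 0: (2, 2, 2) → (2, 2, -2); (3/2, 0, 4) → (3/2, 0, -4)
T4 scale by (1, -1, 3/2): (2, 2, -2) → (2, -2, -3); (3/2, 0, -4) → (3/2, 0, -6)
T5 scale by (3, 3, 3/2): (2, -2, -3) → (6, -6, -9/2); (3/2, 0, -6) → (9/2, 0, -9)
T6 shear: x ← x + 1·z: (6, -6, -9/2) → (3/2, -6, -9/2); (9/2, 0, -9) → (-9/2, 0, -9)

image vertices: (3/2, -6, -9/2), (-9/2, 0, -9)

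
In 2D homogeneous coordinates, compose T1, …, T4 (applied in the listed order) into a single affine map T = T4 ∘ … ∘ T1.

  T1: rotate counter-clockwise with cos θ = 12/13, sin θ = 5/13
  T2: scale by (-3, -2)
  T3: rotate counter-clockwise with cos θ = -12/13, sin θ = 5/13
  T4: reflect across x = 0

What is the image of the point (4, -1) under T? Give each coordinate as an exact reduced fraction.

T(p) = (-1988/169, -603/169)

T1 rotate counter-clockwise with cos θ = 12/13, sin θ = 5/13: (4, -1) → (53/13, 8/13)
T2 scale by (-3, -2): (53/13, 8/13) → (-159/13, -16/13)
T3 rotate counter-clockwise with cos θ = -12/13, sin θ = 5/13: (-159/13, -16/13) → (1988/169, -603/169)
T4 reflect across x = 0: (1988/169, -603/169) → (-1988/169, -603/169)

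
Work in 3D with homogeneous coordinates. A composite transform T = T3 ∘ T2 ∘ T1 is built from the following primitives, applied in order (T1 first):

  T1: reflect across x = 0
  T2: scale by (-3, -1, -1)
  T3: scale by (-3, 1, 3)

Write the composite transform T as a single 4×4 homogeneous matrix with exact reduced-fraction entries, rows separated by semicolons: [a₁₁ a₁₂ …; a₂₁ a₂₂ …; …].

T = [-9 0 0 0; 0 -1 0 0; 0 0 -3 0; 0 0 0 1]

T1 = [-1 0 0 0; 0 1 0 0; 0 0 1 0; 0 0 0 1]
T2·T1 = [3 0 0 0; 0 -1 0 0; 0 0 -1 0; 0 0 0 1]
T3·…·T1 = [-9 0 0 0; 0 -1 0 0; 0 0 -3 0; 0 0 0 1]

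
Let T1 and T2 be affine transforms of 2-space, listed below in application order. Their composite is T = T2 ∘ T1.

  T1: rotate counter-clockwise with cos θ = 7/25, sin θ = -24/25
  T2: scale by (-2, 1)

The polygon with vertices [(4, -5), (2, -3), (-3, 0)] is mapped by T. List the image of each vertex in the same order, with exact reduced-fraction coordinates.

image vertices: (184/25, -131/25), (116/25, -69/25), (42/25, 72/25)

T1 rotate counter-clockwise with cos θ = 7/25, sin θ = -24/25: (4, -5) → (-92/25, -131/25); (2, -3) → (-58/25, -69/25); (-3, 0) → (-21/25, 72/25)
T2 scale by (-2, 1): (-92/25, -131/25) → (184/25, -131/25); (-58/25, -69/25) → (116/25, -69/25); (-21/25, 72/25) → (42/25, 72/25)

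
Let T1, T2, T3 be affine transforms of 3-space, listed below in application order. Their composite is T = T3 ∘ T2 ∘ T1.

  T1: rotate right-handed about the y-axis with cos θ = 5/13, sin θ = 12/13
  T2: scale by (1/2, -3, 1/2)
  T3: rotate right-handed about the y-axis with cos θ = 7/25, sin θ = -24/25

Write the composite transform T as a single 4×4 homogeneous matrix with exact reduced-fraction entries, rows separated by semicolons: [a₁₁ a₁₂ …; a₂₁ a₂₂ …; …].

T1 = [5/13 0 12/13 0; 0 1 0 0; -12/13 0 5/13 0; 0 0 0 1]
T2·T1 = [5/26 0 6/13 0; 0 -3 0 0; -6/13 0 5/26 0; 0 0 0 1]
T3·…·T1 = [323/650 0 -18/325 0; 0 -3 0 0; 18/325 0 323/650 0; 0 0 0 1]

T = [323/650 0 -18/325 0; 0 -3 0 0; 18/325 0 323/650 0; 0 0 0 1]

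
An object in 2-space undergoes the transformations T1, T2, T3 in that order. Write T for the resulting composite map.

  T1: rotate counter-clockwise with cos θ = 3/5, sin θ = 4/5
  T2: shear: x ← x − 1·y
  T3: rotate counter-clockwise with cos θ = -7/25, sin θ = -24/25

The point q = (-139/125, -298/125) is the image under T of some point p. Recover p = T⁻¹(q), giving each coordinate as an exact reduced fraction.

p = (1, -2)

T1 = [3/5 -4/5 0; 4/5 3/5 0; 0 0 1]
T2·T1 = [-1/5 -7/5 0; 4/5 3/5 0; 0 0 1]
T3·…·T1 = [103/125 121/125 0; -4/125 147/125 0; 0 0 1]
det M = 1; M⁻¹ = [147/125 -121/125 0; 4/125 103/125 0; 0 0 1]
M⁻¹ · (-139/125, -298/125)ᵀ = (1, -2)ᵀ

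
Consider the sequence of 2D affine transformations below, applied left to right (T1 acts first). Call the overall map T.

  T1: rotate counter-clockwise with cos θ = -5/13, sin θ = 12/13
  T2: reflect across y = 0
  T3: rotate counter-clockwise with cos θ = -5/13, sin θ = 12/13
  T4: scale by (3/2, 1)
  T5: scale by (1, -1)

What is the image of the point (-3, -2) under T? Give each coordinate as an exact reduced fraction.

T(p) = (-9/2, -2)

T1 rotate counter-clockwise with cos θ = -5/13, sin θ = 12/13: (-3, -2) → (3, -2)
T2 reflect across y = 0: (3, -2) → (3, 2)
T3 rotate counter-clockwise with cos θ = -5/13, sin θ = 12/13: (3, 2) → (-3, 2)
T4 scale by (3/2, 1): (-3, 2) → (-9/2, 2)
T5 scale by (1, -1): (-9/2, 2) → (-9/2, -2)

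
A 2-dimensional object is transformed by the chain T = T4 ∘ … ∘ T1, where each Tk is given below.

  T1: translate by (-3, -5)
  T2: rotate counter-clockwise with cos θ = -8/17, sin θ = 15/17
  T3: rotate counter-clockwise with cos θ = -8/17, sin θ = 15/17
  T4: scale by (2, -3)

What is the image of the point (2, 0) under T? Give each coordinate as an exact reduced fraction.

T1 translate by (-3, -5): (2, 0) → (-1, -5)
T2 rotate counter-clockwise with cos θ = -8/17, sin θ = 15/17: (-1, -5) → (83/17, 25/17)
T3 rotate counter-clockwise with cos θ = -8/17, sin θ = 15/17: (83/17, 25/17) → (-1039/289, 1045/289)
T4 scale by (2, -3): (-1039/289, 1045/289) → (-2078/289, -3135/289)

T(p) = (-2078/289, -3135/289)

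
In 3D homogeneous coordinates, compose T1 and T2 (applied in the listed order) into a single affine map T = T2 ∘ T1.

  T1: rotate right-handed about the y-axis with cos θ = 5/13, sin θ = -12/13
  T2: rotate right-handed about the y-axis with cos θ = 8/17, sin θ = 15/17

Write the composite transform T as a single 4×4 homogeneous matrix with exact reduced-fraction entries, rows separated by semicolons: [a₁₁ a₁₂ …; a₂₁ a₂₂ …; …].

T1 = [5/13 0 -12/13 0; 0 1 0 0; 12/13 0 5/13 0; 0 0 0 1]
T2·T1 = [220/221 0 -21/221 0; 0 1 0 0; 21/221 0 220/221 0; 0 0 0 1]

T = [220/221 0 -21/221 0; 0 1 0 0; 21/221 0 220/221 0; 0 0 0 1]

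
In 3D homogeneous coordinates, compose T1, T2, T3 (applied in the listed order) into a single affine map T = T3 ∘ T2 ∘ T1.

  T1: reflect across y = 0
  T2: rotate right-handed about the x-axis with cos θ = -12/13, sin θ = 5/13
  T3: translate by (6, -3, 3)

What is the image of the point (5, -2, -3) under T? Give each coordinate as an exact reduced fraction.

T(p) = (11, -48/13, 85/13)

T1 reflect across y = 0: (5, -2, -3) → (5, 2, -3)
T2 rotate right-handed about the x-axis with cos θ = -12/13, sin θ = 5/13: (5, 2, -3) → (5, -9/13, 46/13)
T3 translate by (6, -3, 3): (5, -9/13, 46/13) → (11, -48/13, 85/13)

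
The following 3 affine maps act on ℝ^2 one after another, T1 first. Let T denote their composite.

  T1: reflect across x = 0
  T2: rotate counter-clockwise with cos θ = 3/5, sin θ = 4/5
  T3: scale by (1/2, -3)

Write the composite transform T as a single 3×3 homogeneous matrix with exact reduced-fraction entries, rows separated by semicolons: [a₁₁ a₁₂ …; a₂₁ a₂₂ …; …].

T = [-3/10 -2/5 0; 12/5 -9/5 0; 0 0 1]

T1 = [-1 0 0; 0 1 0; 0 0 1]
T2·T1 = [-3/5 -4/5 0; -4/5 3/5 0; 0 0 1]
T3·…·T1 = [-3/10 -2/5 0; 12/5 -9/5 0; 0 0 1]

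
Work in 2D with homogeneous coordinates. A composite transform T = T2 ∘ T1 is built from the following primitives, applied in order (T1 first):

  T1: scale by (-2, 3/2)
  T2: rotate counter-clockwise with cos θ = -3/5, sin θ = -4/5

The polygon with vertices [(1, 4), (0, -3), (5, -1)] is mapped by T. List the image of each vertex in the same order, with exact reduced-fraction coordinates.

image vertices: (6, -2), (-18/5, 27/10), (24/5, 89/10)

T1 scale by (-2, 3/2): (1, 4) → (-2, 6); (0, -3) → (0, -9/2); (5, -1) → (-10, -3/2)
T2 rotate counter-clockwise with cos θ = -3/5, sin θ = -4/5: (-2, 6) → (6, -2); (0, -9/2) → (-18/5, 27/10); (-10, -3/2) → (24/5, 89/10)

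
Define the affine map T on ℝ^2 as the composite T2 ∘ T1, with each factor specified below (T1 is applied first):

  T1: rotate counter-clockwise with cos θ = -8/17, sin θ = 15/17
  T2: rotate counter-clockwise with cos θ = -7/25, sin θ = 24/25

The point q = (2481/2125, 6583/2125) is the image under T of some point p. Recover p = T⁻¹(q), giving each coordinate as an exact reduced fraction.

T1 = [-8/17 -15/17 0; 15/17 -8/17 0; 0 0 1]
T2·T1 = [-304/425 297/425 0; -297/425 -304/425 0; 0 0 1]
det M = 1; M⁻¹ = [-304/425 -297/425 0; 297/425 -304/425 0; 0 0 1]
M⁻¹ · (2481/2125, 6583/2125)ᵀ = (-3, -7/5)ᵀ

p = (-3, -7/5)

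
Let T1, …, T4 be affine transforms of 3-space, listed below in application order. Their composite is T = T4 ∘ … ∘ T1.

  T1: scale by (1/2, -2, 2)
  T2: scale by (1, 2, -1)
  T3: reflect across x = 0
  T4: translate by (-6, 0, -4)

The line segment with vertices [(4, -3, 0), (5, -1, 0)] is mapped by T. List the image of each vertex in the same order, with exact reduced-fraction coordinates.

image vertices: (-8, 12, -4), (-17/2, 4, -4)

T1 scale by (1/2, -2, 2): (4, -3, 0) → (2, 6, 0); (5, -1, 0) → (5/2, 2, 0)
T2 scale by (1, 2, -1): (2, 6, 0) → (2, 12, 0); (5/2, 2, 0) → (5/2, 4, 0)
T3 reflect across x = 0: (2, 12, 0) → (-2, 12, 0); (5/2, 4, 0) → (-5/2, 4, 0)
T4 translate by (-6, 0, -4): (-2, 12, 0) → (-8, 12, -4); (-5/2, 4, 0) → (-17/2, 4, -4)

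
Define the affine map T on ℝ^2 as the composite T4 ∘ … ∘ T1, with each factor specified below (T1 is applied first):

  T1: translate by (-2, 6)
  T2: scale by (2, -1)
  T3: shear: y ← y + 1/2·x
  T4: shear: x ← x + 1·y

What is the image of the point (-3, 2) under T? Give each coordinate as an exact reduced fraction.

T1 translate by (-2, 6): (-3, 2) → (-5, 8)
T2 scale by (2, -1): (-5, 8) → (-10, -8)
T3 shear: y ← y + 1/2·x: (-10, -8) → (-10, -13)
T4 shear: x ← x + 1·y: (-10, -13) → (-23, -13)

T(p) = (-23, -13)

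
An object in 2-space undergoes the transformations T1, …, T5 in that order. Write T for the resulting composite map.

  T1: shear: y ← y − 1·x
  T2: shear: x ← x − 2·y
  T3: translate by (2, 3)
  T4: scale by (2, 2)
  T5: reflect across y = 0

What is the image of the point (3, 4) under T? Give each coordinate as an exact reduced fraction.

T(p) = (6, -8)

T1 shear: y ← y − 1·x: (3, 4) → (3, 1)
T2 shear: x ← x − 2·y: (3, 1) → (1, 1)
T3 translate by (2, 3): (1, 1) → (3, 4)
T4 scale by (2, 2): (3, 4) → (6, 8)
T5 reflect across y = 0: (6, 8) → (6, -8)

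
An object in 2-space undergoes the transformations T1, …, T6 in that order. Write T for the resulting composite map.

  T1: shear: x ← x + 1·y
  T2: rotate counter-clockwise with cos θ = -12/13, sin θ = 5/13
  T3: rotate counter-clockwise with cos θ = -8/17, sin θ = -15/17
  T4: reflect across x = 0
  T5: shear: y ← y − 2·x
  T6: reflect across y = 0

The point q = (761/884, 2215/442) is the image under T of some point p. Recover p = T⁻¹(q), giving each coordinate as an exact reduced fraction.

T1 = [1 1 0; 0 1 0; 0 0 1]
T2·T1 = [-12/13 -17/13 0; 5/13 -7/13 0; 0 0 1]
T3·…·T1 = [171/221 31/221 0; 140/221 311/221 0; 0 0 1]
T4·…·T1 = [-171/221 -31/221 0; 140/221 311/221 0; 0 0 1]
T5·…·T1 = [-171/221 -31/221 0; 482/221 373/221 0; 0 0 1]
T6·…·T1 = [-171/221 -31/221 0; -482/221 -373/221 0; 0 0 1]
det M = 1; M⁻¹ = [-373/221 31/221 0; 482/221 -171/221 0; 0 0 1]
M⁻¹ · (761/884, 2215/442)ᵀ = (-3/4, -2)ᵀ

p = (-3/4, -2)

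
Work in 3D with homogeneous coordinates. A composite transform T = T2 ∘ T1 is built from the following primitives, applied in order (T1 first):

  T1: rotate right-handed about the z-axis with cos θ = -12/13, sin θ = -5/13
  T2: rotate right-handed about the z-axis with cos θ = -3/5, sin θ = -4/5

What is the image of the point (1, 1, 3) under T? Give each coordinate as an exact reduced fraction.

T(p) = (-47/65, 79/65, 3)

T1 rotate right-handed about the z-axis with cos θ = -12/13, sin θ = -5/13: (1, 1, 3) → (-7/13, -17/13, 3)
T2 rotate right-handed about the z-axis with cos θ = -3/5, sin θ = -4/5: (-7/13, -17/13, 3) → (-47/65, 79/65, 3)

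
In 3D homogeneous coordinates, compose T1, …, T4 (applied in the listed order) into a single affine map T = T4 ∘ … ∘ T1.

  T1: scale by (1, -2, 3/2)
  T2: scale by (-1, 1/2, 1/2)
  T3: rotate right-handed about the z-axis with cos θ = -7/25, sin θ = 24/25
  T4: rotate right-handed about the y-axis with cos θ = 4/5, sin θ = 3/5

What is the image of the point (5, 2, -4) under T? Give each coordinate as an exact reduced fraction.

T1 scale by (1, -2, 3/2): (5, 2, -4) → (5, -4, -6)
T2 scale by (-1, 1/2, 1/2): (5, -4, -6) → (-5, -2, -3)
T3 rotate right-handed about the z-axis with cos θ = -7/25, sin θ = 24/25: (-5, -2, -3) → (83/25, -106/25, -3)
T4 rotate right-handed about the y-axis with cos θ = 4/5, sin θ = 3/5: (83/25, -106/25, -3) → (107/125, -106/25, -549/125)

T(p) = (107/125, -106/25, -549/125)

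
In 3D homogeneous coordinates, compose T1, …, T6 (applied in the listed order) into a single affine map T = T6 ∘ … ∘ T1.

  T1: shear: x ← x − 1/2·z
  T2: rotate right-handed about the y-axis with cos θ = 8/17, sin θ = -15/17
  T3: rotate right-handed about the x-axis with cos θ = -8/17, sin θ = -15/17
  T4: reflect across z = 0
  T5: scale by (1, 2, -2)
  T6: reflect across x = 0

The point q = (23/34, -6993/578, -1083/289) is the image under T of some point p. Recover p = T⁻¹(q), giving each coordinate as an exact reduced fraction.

p = (-5, 9/2, -3/2)

T1 = [1 0 -1/2 0; 0 1 0 0; 0 0 1 0; 0 0 0 1]
T2·T1 = [8/17 0 -19/17 0; 0 1 0 0; 15/17 0 1/34 0; 0 0 0 1]
T3·…·T1 = [8/17 0 -19/17 0; 225/289 -8/17 15/578 0; -120/289 -15/17 -4/289 0; 0 0 0 1]
T4·…·T1 = [8/17 0 -19/17 0; 225/289 -8/17 15/578 0; 120/289 15/17 4/289 0; 0 0 0 1]
T5·…·T1 = [8/17 0 -19/17 0; 450/289 -16/17 15/289 0; -240/289 -30/17 -8/289 0; 0 0 0 1]
T6·…·T1 = [-8/17 0 19/17 0; 450/289 -16/17 15/289 0; -240/289 -30/17 -8/289 0; 0 0 0 1]
det M = -4; M⁻¹ = [-1/34 285/578 -76/289 0; 0 -4/17 -15/34 0; 15/17 60/289 -32/289 0; 0 0 0 1]
M⁻¹ · (23/34, -6993/578, -1083/289)ᵀ = (-5, 9/2, -3/2)ᵀ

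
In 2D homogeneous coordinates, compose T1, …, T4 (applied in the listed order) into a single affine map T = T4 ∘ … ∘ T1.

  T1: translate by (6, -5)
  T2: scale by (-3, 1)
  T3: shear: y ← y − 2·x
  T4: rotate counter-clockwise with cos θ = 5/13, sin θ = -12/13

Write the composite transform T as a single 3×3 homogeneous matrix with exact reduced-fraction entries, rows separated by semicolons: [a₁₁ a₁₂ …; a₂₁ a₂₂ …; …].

T = [57/13 12/13 282/13; 66/13 5/13 371/13; 0 0 1]

T1 = [1 0 6; 0 1 -5; 0 0 1]
T2·T1 = [-3 0 -18; 0 1 -5; 0 0 1]
T3·…·T1 = [-3 0 -18; 6 1 31; 0 0 1]
T4·…·T1 = [57/13 12/13 282/13; 66/13 5/13 371/13; 0 0 1]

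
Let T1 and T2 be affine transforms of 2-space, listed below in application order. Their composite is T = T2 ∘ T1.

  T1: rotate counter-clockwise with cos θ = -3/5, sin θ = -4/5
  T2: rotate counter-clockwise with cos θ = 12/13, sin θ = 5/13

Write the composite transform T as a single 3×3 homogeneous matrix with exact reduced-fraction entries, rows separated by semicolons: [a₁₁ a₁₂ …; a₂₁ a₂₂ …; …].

T1 = [-3/5 4/5 0; -4/5 -3/5 0; 0 0 1]
T2·T1 = [-16/65 63/65 0; -63/65 -16/65 0; 0 0 1]

T = [-16/65 63/65 0; -63/65 -16/65 0; 0 0 1]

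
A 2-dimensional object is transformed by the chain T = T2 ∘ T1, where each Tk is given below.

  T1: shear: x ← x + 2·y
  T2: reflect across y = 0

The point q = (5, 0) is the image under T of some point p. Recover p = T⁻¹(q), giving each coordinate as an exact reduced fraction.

p = (5, 0)

T1 = [1 2 0; 0 1 0; 0 0 1]
T2·T1 = [1 2 0; 0 -1 0; 0 0 1]
det M = -1; M⁻¹ = [1 2 0; 0 -1 0; 0 0 1]
M⁻¹ · (5, 0)ᵀ = (5, 0)ᵀ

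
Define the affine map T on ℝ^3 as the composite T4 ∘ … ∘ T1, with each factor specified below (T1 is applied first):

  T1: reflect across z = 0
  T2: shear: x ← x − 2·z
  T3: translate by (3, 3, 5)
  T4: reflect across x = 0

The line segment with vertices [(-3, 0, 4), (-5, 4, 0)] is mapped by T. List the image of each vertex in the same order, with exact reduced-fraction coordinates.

T1 reflect across z = 0: (-3, 0, 4) → (-3, 0, -4); (-5, 4, 0) → (-5, 4, 0)
T2 shear: x ← x − 2·z: (-3, 0, -4) → (5, 0, -4); (-5, 4, 0) → (-5, 4, 0)
T3 translate by (3, 3, 5): (5, 0, -4) → (8, 3, 1); (-5, 4, 0) → (-2, 7, 5)
T4 reflect across x = 0: (8, 3, 1) → (-8, 3, 1); (-2, 7, 5) → (2, 7, 5)

image vertices: (-8, 3, 1), (2, 7, 5)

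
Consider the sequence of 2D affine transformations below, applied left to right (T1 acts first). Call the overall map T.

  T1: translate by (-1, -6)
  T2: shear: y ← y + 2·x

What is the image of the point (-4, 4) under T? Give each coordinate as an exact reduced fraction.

T1 translate by (-1, -6): (-4, 4) → (-5, -2)
T2 shear: y ← y + 2·x: (-5, -2) → (-5, -12)

T(p) = (-5, -12)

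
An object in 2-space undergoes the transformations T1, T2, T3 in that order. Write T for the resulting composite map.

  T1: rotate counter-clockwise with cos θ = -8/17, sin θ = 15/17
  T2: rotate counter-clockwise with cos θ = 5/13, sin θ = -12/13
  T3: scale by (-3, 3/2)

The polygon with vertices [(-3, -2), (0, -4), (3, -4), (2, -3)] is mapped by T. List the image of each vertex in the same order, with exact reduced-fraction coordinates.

T1 rotate counter-clockwise with cos θ = -8/17, sin θ = 15/17: (-3, -2) → (54/17, -29/17); (0, -4) → (60/17, 32/17); (3, -4) → (36/17, 77/17); (2, -3) → (29/17, 54/17)
T2 rotate counter-clockwise with cos θ = 5/13, sin θ = -12/13: (54/17, -29/17) → (-6/17, -61/17); (60/17, 32/17) → (684/221, -560/221); (36/17, 77/17) → (1104/221, -47/221); (29/17, 54/17) → (61/17, -6/17)
T3 scale by (-3, 3/2): (-6/17, -61/17) → (18/17, -183/34); (684/221, -560/221) → (-2052/221, -840/221); (1104/221, -47/221) → (-3312/221, -141/442); (61/17, -6/17) → (-183/17, -9/17)

image vertices: (18/17, -183/34), (-2052/221, -840/221), (-3312/221, -141/442), (-183/17, -9/17)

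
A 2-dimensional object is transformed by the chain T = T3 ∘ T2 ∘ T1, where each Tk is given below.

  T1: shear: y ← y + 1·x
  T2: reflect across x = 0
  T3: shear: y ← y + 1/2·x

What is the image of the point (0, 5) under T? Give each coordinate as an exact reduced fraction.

T(p) = (0, 5)

T1 shear: y ← y + 1·x: (0, 5) → (0, 5)
T2 reflect across x = 0: (0, 5) → (0, 5)
T3 shear: y ← y + 1/2·x: (0, 5) → (0, 5)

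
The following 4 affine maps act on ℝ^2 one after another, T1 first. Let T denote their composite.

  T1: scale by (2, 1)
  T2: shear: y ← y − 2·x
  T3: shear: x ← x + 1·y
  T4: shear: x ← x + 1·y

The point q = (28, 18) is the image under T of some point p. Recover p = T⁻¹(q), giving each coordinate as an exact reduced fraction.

p = (-4, 2)

T1 = [2 0 0; 0 1 0; 0 0 1]
T2·T1 = [2 0 0; -4 1 0; 0 0 1]
T3·…·T1 = [-2 1 0; -4 1 0; 0 0 1]
T4·…·T1 = [-6 2 0; -4 1 0; 0 0 1]
det M = 2; M⁻¹ = [1/2 -1 0; 2 -3 0; 0 0 1]
M⁻¹ · (28, 18)ᵀ = (-4, 2)ᵀ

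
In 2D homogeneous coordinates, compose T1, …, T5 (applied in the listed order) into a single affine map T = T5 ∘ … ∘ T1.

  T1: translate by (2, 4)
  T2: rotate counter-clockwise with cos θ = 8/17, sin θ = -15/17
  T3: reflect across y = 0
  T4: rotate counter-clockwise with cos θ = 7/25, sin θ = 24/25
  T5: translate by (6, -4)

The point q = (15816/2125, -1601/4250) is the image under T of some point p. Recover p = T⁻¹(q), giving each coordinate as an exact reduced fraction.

T1 = [1 0 2; 0 1 4; 0 0 1]
T2·T1 = [8/17 15/17 76/17; -15/17 8/17 2/17; 0 0 1]
T3·…·T1 = [8/17 15/17 76/17; 15/17 -8/17 -2/17; 0 0 1]
T4·…·T1 = [-304/425 297/425 116/85; 297/425 304/425 362/85; 0 0 1]
T5·…·T1 = [-304/425 297/425 626/85; 297/425 304/425 22/85; 0 0 1]
det M = -1; M⁻¹ = [-304/425 297/425 2162/425; 297/425 304/425 -2266/425; 0 0 1]
M⁻¹ · (15816/2125, -1601/4250)ᵀ = (-1/2, -2/5)ᵀ

p = (-1/2, -2/5)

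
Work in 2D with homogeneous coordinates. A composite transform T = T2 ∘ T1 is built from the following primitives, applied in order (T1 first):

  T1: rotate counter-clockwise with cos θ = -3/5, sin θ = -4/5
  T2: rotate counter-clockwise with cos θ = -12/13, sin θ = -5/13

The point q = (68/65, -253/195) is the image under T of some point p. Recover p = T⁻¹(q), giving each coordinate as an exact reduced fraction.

T1 = [-3/5 4/5 0; -4/5 -3/5 0; 0 0 1]
T2·T1 = [16/65 -63/65 0; 63/65 16/65 0; 0 0 1]
det M = 1; M⁻¹ = [16/65 63/65 0; -63/65 16/65 0; 0 0 1]
M⁻¹ · (68/65, -253/195)ᵀ = (-1, -4/3)ᵀ

p = (-1, -4/3)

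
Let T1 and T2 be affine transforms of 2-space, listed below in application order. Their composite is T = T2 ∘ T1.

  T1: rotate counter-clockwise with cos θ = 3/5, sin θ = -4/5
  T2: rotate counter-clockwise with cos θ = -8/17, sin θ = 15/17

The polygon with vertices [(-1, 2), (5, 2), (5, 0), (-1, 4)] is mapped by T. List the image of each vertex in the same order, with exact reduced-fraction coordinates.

T1 rotate counter-clockwise with cos θ = 3/5, sin θ = -4/5: (-1, 2) → (1, 2); (5, 2) → (23/5, -14/5); (5, 0) → (3, -4); (-1, 4) → (13/5, 16/5)
T2 rotate counter-clockwise with cos θ = -8/17, sin θ = 15/17: (1, 2) → (-38/17, -1/17); (23/5, -14/5) → (26/85, 457/85); (3, -4) → (36/17, 77/17); (13/5, 16/5) → (-344/85, 67/85)

image vertices: (-38/17, -1/17), (26/85, 457/85), (36/17, 77/17), (-344/85, 67/85)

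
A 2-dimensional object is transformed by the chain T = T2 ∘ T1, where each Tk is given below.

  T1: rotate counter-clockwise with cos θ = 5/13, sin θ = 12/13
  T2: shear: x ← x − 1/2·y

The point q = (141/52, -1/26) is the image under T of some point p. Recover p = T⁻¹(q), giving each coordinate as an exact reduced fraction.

p = (1, -5/2)

T1 = [5/13 -12/13 0; 12/13 5/13 0; 0 0 1]
T2·T1 = [-1/13 -29/26 0; 12/13 5/13 0; 0 0 1]
det M = 1; M⁻¹ = [5/13 29/26 0; -12/13 -1/13 0; 0 0 1]
M⁻¹ · (141/52, -1/26)ᵀ = (1, -5/2)ᵀ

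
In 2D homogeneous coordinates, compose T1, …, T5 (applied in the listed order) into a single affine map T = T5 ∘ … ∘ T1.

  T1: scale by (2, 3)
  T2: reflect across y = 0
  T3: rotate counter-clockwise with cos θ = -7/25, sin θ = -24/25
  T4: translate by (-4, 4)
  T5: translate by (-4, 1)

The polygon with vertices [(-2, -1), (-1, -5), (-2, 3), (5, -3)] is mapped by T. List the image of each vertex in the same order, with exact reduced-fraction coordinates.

T1 scale by (2, 3): (-2, -1) → (-4, -3); (-1, -5) → (-2, -15); (-2, 3) → (-4, 9); (5, -3) → (10, -9)
T2 reflect across y = 0: (-4, -3) → (-4, 3); (-2, -15) → (-2, 15); (-4, 9) → (-4, -9); (10, -9) → (10, 9)
T3 rotate counter-clockwise with cos θ = -7/25, sin θ = -24/25: (-4, 3) → (4, 3); (-2, 15) → (374/25, -57/25); (-4, -9) → (-188/25, 159/25); (10, 9) → (146/25, -303/25)
T4 translate by (-4, 4): (4, 3) → (0, 7); (374/25, -57/25) → (274/25, 43/25); (-188/25, 159/25) → (-288/25, 259/25); (146/25, -303/25) → (46/25, -203/25)
T5 translate by (-4, 1): (0, 7) → (-4, 8); (274/25, 43/25) → (174/25, 68/25); (-288/25, 259/25) → (-388/25, 284/25); (46/25, -203/25) → (-54/25, -178/25)

image vertices: (-4, 8), (174/25, 68/25), (-388/25, 284/25), (-54/25, -178/25)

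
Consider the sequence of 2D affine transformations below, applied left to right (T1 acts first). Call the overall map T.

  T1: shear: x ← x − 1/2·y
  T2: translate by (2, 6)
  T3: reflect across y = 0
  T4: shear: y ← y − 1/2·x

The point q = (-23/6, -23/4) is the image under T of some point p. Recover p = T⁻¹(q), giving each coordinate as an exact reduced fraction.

p = (-5, 5/3)

T1 = [1 -1/2 0; 0 1 0; 0 0 1]
T2·T1 = [1 -1/2 2; 0 1 6; 0 0 1]
T3·…·T1 = [1 -1/2 2; 0 -1 -6; 0 0 1]
T4·…·T1 = [1 -1/2 2; -1/2 -3/4 -7; 0 0 1]
det M = -1; M⁻¹ = [3/4 -1/2 -5; -1/2 -1 -6; 0 0 1]
M⁻¹ · (-23/6, -23/4)ᵀ = (-5, 5/3)ᵀ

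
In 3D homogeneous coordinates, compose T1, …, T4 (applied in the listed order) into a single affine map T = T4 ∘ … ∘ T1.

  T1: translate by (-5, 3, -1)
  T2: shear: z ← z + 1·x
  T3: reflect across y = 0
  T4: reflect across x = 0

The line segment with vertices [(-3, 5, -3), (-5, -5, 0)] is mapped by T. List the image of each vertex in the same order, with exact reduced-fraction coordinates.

image vertices: (8, -8, -12), (10, 2, -11)

T1 translate by (-5, 3, -1): (-3, 5, -3) → (-8, 8, -4); (-5, -5, 0) → (-10, -2, -1)
T2 shear: z ← z + 1·x: (-8, 8, -4) → (-8, 8, -12); (-10, -2, -1) → (-10, -2, -11)
T3 reflect across y = 0: (-8, 8, -12) → (-8, -8, -12); (-10, -2, -11) → (-10, 2, -11)
T4 reflect across x = 0: (-8, -8, -12) → (8, -8, -12); (-10, 2, -11) → (10, 2, -11)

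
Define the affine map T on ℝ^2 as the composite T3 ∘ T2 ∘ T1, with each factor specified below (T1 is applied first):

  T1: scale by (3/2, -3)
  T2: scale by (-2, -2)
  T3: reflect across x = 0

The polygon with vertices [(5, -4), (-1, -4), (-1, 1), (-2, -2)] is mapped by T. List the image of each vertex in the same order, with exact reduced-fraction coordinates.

T1 scale by (3/2, -3): (5, -4) → (15/2, 12); (-1, -4) → (-3/2, 12); (-1, 1) → (-3/2, -3); (-2, -2) → (-3, 6)
T2 scale by (-2, -2): (15/2, 12) → (-15, -24); (-3/2, 12) → (3, -24); (-3/2, -3) → (3, 6); (-3, 6) → (6, -12)
T3 reflect across x = 0: (-15, -24) → (15, -24); (3, -24) → (-3, -24); (3, 6) → (-3, 6); (6, -12) → (-6, -12)

image vertices: (15, -24), (-3, -24), (-3, 6), (-6, -12)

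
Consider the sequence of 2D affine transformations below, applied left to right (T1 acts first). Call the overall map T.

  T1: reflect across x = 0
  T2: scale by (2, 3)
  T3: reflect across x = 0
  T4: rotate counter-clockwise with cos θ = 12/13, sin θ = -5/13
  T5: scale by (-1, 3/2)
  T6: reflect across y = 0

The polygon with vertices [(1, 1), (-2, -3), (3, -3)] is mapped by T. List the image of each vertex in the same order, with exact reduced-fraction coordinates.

image vertices: (-3, -3), (93/13, 132/13), (-27/13, 207/13)

T1 reflect across x = 0: (1, 1) → (-1, 1); (-2, -3) → (2, -3); (3, -3) → (-3, -3)
T2 scale by (2, 3): (-1, 1) → (-2, 3); (2, -3) → (4, -9); (-3, -3) → (-6, -9)
T3 reflect across x = 0: (-2, 3) → (2, 3); (4, -9) → (-4, -9); (-6, -9) → (6, -9)
T4 rotate counter-clockwise with cos θ = 12/13, sin θ = -5/13: (2, 3) → (3, 2); (-4, -9) → (-93/13, -88/13); (6, -9) → (27/13, -138/13)
T5 scale by (-1, 3/2): (3, 2) → (-3, 3); (-93/13, -88/13) → (93/13, -132/13); (27/13, -138/13) → (-27/13, -207/13)
T6 reflect across y = 0: (-3, 3) → (-3, -3); (93/13, -132/13) → (93/13, 132/13); (-27/13, -207/13) → (-27/13, 207/13)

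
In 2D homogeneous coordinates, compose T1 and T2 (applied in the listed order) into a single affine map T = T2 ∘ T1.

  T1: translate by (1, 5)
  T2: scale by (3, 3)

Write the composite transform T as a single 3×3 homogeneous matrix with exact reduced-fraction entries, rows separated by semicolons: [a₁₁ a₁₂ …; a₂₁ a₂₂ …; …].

T = [3 0 3; 0 3 15; 0 0 1]

T1 = [1 0 1; 0 1 5; 0 0 1]
T2·T1 = [3 0 3; 0 3 15; 0 0 1]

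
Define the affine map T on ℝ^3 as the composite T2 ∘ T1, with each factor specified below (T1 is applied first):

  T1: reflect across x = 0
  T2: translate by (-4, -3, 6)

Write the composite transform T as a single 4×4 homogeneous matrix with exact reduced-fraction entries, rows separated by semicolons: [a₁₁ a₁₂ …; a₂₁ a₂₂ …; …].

T1 = [-1 0 0 0; 0 1 0 0; 0 0 1 0; 0 0 0 1]
T2·T1 = [-1 0 0 -4; 0 1 0 -3; 0 0 1 6; 0 0 0 1]

T = [-1 0 0 -4; 0 1 0 -3; 0 0 1 6; 0 0 0 1]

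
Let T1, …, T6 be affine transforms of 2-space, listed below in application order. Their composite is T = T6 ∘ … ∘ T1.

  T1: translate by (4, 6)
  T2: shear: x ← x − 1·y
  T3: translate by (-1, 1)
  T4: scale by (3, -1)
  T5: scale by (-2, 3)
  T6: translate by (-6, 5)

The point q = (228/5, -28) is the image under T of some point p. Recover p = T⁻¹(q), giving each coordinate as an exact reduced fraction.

T1 = [1 0 4; 0 1 6; 0 0 1]
T2·T1 = [1 -1 -2; 0 1 6; 0 0 1]
T3·…·T1 = [1 -1 -3; 0 1 7; 0 0 1]
T4·…·T1 = [3 -3 -9; 0 -1 -7; 0 0 1]
T5·…·T1 = [-6 6 18; 0 -3 -21; 0 0 1]
T6·…·T1 = [-6 6 12; 0 -3 -16; 0 0 1]
det M = 18; M⁻¹ = [-1/6 -1/3 -10/3; 0 -1/3 -16/3; 0 0 1]
M⁻¹ · (228/5, -28)ᵀ = (-8/5, 4)ᵀ

p = (-8/5, 4)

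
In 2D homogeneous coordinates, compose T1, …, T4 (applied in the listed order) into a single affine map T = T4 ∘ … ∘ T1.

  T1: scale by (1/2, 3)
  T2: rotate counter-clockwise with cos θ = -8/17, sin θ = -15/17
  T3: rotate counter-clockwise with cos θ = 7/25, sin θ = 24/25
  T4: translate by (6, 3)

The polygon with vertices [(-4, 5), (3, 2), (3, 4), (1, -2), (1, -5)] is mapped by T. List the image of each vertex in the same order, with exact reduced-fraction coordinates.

image vertices: (6397/425, 6429/425), (4788/425, 5307/850), (1314/85, 1791/170), (184/85, -279/170), (-1753/425, -6867/850)

T1 scale by (1/2, 3): (-4, 5) → (-2, 15); (3, 2) → (3/2, 6); (3, 4) → (3/2, 12); (1, -2) → (1/2, -6); (1, -5) → (1/2, -15)
T2 rotate counter-clockwise with cos θ = -8/17, sin θ = -15/17: (-2, 15) → (241/17, -90/17); (3/2, 6) → (78/17, -141/34); (3/2, 12) → (168/17, -237/34); (1/2, -6) → (-94/17, 81/34); (1/2, -15) → (-229/17, 225/34)
T3 rotate counter-clockwise with cos θ = 7/25, sin θ = 24/25: (241/17, -90/17) → (3847/425, 5154/425); (78/17, -141/34) → (2238/425, 2757/850); (168/17, -237/34) → (804/85, 1281/170); (-94/17, 81/34) → (-326/85, -789/170); (-229/17, 225/34) → (-4303/425, -9417/850)
T4 translate by (6, 3): (3847/425, 5154/425) → (6397/425, 6429/425); (2238/425, 2757/850) → (4788/425, 5307/850); (804/85, 1281/170) → (1314/85, 1791/170); (-326/85, -789/170) → (184/85, -279/170); (-4303/425, -9417/850) → (-1753/425, -6867/850)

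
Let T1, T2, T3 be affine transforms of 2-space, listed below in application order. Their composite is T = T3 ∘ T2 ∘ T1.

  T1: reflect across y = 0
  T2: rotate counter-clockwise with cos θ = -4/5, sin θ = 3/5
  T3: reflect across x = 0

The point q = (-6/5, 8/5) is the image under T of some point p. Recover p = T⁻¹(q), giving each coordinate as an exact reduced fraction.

p = (0, 2)

T1 = [1 0 0; 0 -1 0; 0 0 1]
T2·T1 = [-4/5 3/5 0; 3/5 4/5 0; 0 0 1]
T3·…·T1 = [4/5 -3/5 0; 3/5 4/5 0; 0 0 1]
det M = 1; M⁻¹ = [4/5 3/5 0; -3/5 4/5 0; 0 0 1]
M⁻¹ · (-6/5, 8/5)ᵀ = (0, 2)ᵀ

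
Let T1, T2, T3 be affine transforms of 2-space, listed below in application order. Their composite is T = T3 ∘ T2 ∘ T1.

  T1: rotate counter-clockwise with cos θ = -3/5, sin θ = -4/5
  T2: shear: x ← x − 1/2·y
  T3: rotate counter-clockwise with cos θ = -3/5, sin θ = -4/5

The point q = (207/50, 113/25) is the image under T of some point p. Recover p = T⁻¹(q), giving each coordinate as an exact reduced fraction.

T1 = [-3/5 4/5 0; -4/5 -3/5 0; 0 0 1]
T2·T1 = [-1/5 11/10 0; -4/5 -3/5 0; 0 0 1]
T3·…·T1 = [-13/25 -57/50 0; 16/25 -13/25 0; 0 0 1]
det M = 1; M⁻¹ = [-13/25 57/50 0; -16/25 -13/25 0; 0 0 1]
M⁻¹ · (207/50, 113/25)ᵀ = (3, -5)ᵀ

p = (3, -5)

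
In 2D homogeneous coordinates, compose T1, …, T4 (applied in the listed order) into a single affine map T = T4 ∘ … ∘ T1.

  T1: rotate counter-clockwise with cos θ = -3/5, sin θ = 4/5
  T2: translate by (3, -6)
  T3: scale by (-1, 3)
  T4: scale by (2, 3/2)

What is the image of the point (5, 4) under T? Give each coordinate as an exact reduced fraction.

T1 rotate counter-clockwise with cos θ = -3/5, sin θ = 4/5: (5, 4) → (-31/5, 8/5)
T2 translate by (3, -6): (-31/5, 8/5) → (-16/5, -22/5)
T3 scale by (-1, 3): (-16/5, -22/5) → (16/5, -66/5)
T4 scale by (2, 3/2): (16/5, -66/5) → (32/5, -99/5)

T(p) = (32/5, -99/5)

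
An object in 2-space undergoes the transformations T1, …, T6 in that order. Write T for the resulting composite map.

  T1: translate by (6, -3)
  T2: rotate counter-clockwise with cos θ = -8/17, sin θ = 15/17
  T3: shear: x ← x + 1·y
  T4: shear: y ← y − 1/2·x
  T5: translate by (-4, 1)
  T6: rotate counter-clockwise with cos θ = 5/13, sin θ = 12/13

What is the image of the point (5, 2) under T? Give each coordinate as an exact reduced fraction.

T1 translate by (6, -3): (5, 2) → (11, -1)
T2 rotate counter-clockwise with cos θ = -8/17, sin θ = 15/17: (11, -1) → (-73/17, 173/17)
T3 shear: x ← x + 1·y: (-73/17, 173/17) → (100/17, 173/17)
T4 shear: y ← y − 1/2·x: (100/17, 173/17) → (100/17, 123/17)
T5 translate by (-4, 1): (100/17, 123/17) → (32/17, 140/17)
T6 rotate counter-clockwise with cos θ = 5/13, sin θ = 12/13: (32/17, 140/17) → (-1520/221, 1084/221)

T(p) = (-1520/221, 1084/221)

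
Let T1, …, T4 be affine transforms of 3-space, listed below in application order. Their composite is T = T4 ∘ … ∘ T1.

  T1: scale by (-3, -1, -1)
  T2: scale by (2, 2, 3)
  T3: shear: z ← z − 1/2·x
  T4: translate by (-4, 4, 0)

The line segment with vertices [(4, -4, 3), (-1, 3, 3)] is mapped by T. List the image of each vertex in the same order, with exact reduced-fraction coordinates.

image vertices: (-28, 12, 3), (2, -2, -12)

T1 scale by (-3, -1, -1): (4, -4, 3) → (-12, 4, -3); (-1, 3, 3) → (3, -3, -3)
T2 scale by (2, 2, 3): (-12, 4, -3) → (-24, 8, -9); (3, -3, -3) → (6, -6, -9)
T3 shear: z ← z − 1/2·x: (-24, 8, -9) → (-24, 8, 3); (6, -6, -9) → (6, -6, -12)
T4 translate by (-4, 4, 0): (-24, 8, 3) → (-28, 12, 3); (6, -6, -12) → (2, -2, -12)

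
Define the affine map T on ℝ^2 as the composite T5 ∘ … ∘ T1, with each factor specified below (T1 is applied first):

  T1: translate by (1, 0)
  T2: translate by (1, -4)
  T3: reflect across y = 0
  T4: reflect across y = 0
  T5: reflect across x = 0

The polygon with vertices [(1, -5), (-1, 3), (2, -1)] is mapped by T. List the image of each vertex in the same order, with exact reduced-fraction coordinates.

image vertices: (-3, -9), (-1, -1), (-4, -5)

T1 translate by (1, 0): (1, -5) → (2, -5); (-1, 3) → (0, 3); (2, -1) → (3, -1)
T2 translate by (1, -4): (2, -5) → (3, -9); (0, 3) → (1, -1); (3, -1) → (4, -5)
T3 reflect across y = 0: (3, -9) → (3, 9); (1, -1) → (1, 1); (4, -5) → (4, 5)
T4 reflect across y = 0: (3, 9) → (3, -9); (1, 1) → (1, -1); (4, 5) → (4, -5)
T5 reflect across x = 0: (3, -9) → (-3, -9); (1, -1) → (-1, -1); (4, -5) → (-4, -5)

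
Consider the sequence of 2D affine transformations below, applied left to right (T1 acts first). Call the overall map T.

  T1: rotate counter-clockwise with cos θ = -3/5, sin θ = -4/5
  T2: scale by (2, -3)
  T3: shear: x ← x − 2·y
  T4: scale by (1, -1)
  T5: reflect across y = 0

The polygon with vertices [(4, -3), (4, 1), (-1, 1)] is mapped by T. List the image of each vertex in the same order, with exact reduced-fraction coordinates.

image vertices: (-18, 21/5), (-26, 57/5), (4, -3/5)

T1 rotate counter-clockwise with cos θ = -3/5, sin θ = -4/5: (4, -3) → (-24/5, -7/5); (4, 1) → (-8/5, -19/5); (-1, 1) → (7/5, 1/5)
T2 scale by (2, -3): (-24/5, -7/5) → (-48/5, 21/5); (-8/5, -19/5) → (-16/5, 57/5); (7/5, 1/5) → (14/5, -3/5)
T3 shear: x ← x − 2·y: (-48/5, 21/5) → (-18, 21/5); (-16/5, 57/5) → (-26, 57/5); (14/5, -3/5) → (4, -3/5)
T4 scale by (1, -1): (-18, 21/5) → (-18, -21/5); (-26, 57/5) → (-26, -57/5); (4, -3/5) → (4, 3/5)
T5 reflect across y = 0: (-18, -21/5) → (-18, 21/5); (-26, -57/5) → (-26, 57/5); (4, 3/5) → (4, -3/5)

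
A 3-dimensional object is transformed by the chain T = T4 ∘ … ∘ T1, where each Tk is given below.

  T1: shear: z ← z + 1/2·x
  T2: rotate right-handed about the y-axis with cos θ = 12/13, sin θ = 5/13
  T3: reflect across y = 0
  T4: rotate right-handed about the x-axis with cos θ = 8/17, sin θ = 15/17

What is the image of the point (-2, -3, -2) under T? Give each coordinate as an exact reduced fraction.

T1 shear: z ← z + 1/2·x: (-2, -3, -2) → (-2, -3, -3)
T2 rotate right-handed about the y-axis with cos θ = 12/13, sin θ = 5/13: (-2, -3, -3) → (-3, -3, -2)
T3 reflect across y = 0: (-3, -3, -2) → (-3, 3, -2)
T4 rotate right-handed about the x-axis with cos θ = 8/17, sin θ = 15/17: (-3, 3, -2) → (-3, 54/17, 29/17)

T(p) = (-3, 54/17, 29/17)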